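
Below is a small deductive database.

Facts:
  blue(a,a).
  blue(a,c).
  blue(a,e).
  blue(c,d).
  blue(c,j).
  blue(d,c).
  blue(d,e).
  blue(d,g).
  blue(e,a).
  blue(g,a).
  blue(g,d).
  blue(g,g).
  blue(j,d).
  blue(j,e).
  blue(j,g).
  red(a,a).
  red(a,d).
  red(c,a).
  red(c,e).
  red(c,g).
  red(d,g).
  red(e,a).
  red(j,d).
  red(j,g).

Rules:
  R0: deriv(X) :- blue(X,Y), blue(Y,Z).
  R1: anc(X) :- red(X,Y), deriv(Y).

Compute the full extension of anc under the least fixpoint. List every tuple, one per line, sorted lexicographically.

round 1: derive deriv(a) via R0 from blue(a,a), blue(a,a)
round 1: derive deriv(c) via R0 from blue(c,d), blue(d,c)
round 1: derive deriv(d) via R0 from blue(d,c), blue(c,d)
round 1: derive deriv(e) via R0 from blue(e,a), blue(a,a)
round 1: derive deriv(g) via R0 from blue(g,a), blue(a,a)
round 1: derive deriv(j) via R0 from blue(j,d), blue(d,c)
round 2: derive anc(a) via R1 from red(a,a), deriv(a)
round 2: derive anc(c) via R1 from red(c,a), deriv(a)
round 2: derive anc(d) via R1 from red(d,g), deriv(g)
round 2: derive anc(e) via R1 from red(e,a), deriv(a)
round 2: derive anc(j) via R1 from red(j,d), deriv(d)

anc(a)
anc(c)
anc(d)
anc(e)
anc(j)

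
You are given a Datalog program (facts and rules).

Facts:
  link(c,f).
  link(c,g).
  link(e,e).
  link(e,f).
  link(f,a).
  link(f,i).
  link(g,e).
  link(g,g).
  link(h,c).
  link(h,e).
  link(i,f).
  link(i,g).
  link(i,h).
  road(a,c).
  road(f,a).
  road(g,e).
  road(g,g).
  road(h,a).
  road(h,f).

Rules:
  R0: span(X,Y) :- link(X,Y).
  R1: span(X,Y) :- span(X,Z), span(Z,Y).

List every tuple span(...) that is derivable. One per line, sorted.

span(c,a)
span(c,c)
span(c,e)
span(c,f)
span(c,g)
span(c,h)
span(c,i)
span(e,a)
span(e,c)
span(e,e)
span(e,f)
span(e,g)
span(e,h)
span(e,i)
span(f,a)
span(f,c)
span(f,e)
span(f,f)
span(f,g)
span(f,h)
span(f,i)
span(g,a)
span(g,c)
span(g,e)
span(g,f)
span(g,g)
span(g,h)
span(g,i)
span(h,a)
span(h,c)
span(h,e)
span(h,f)
span(h,g)
span(h,h)
span(h,i)
span(i,a)
span(i,c)
span(i,e)
span(i,f)
span(i,g)
span(i,h)
span(i,i)

round 1: derive span(c,f) via R0 from link(c,f)
round 1: derive span(c,g) via R0 from link(c,g)
round 1: derive span(e,e) via R0 from link(e,e)
round 1: derive span(e,f) via R0 from link(e,f)
round 1: derive span(f,a) via R0 from link(f,a)
round 1: derive span(f,i) via R0 from link(f,i)
round 1: derive span(g,e) via R0 from link(g,e)
round 1: derive span(g,g) via R0 from link(g,g)
round 1: derive span(h,c) via R0 from link(h,c)
round 1: derive span(h,e) via R0 from link(h,e)
round 1: derive span(i,f) via R0 from link(i,f)
round 1: derive span(i,g) via R0 from link(i,g)
round 1: derive span(i,h) via R0 from link(i,h)
round 2: derive span(c,a) via R1 from span(c,f), span(f,a)
round 2: derive span(c,e) via R1 from span(c,g), span(g,e)
round 2: derive span(c,i) via R1 from span(c,f), span(f,i)
round 2: derive span(e,a) via R1 from span(e,f), span(f,a)
round 2: derive span(e,i) via R1 from span(e,f), span(f,i)
round 2: derive span(f,f) via R1 from span(f,i), span(i,f)
round 2: derive span(f,g) via R1 from span(f,i), span(i,g)
round 2: derive span(f,h) via R1 from span(f,i), span(i,h)
round 2: derive span(g,f) via R1 from span(g,e), span(e,f)
round 2: derive span(h,f) via R1 from span(h,c), span(c,f)
round 2: derive span(h,g) via R1 from span(h,c), span(c,g)
round 2: derive span(i,a) via R1 from span(i,f), span(f,a)
round 2: derive span(i,c) via R1 from span(i,h), span(h,c)
round 2: derive span(i,e) via R1 from span(i,g), span(g,e)
round 2: derive span(i,i) via R1 from span(i,f), span(f,i)
round 3: derive span(c,c) via R1 from span(c,i), span(i,c)
round 3: derive span(c,h) via R1 from span(c,f), span(f,h)
round 3: derive span(e,c) via R1 from span(e,i), span(i,c)
round 3: derive span(e,g) via R1 from span(e,f), span(f,g)
round 3: derive span(e,h) via R1 from span(e,f), span(f,h)
round 3: derive span(f,c) via R1 from span(f,h), span(h,c)
round 3: derive span(f,e) via R1 from span(f,g), span(g,e)
round 3: derive span(g,a) via R1 from span(g,e), span(e,a)
round 3: derive span(g,h) via R1 from span(g,f), span(f,h)
round 3: derive span(g,i) via R1 from span(g,e), span(e,i)
round 3: derive span(h,a) via R1 from span(h,c), span(c,a)
round 3: derive span(h,h) via R1 from span(h,f), span(f,h)
round 3: derive span(h,i) via R1 from span(h,c), span(c,i)
round 4: derive span(g,c) via R1 from span(g,e), span(e,c)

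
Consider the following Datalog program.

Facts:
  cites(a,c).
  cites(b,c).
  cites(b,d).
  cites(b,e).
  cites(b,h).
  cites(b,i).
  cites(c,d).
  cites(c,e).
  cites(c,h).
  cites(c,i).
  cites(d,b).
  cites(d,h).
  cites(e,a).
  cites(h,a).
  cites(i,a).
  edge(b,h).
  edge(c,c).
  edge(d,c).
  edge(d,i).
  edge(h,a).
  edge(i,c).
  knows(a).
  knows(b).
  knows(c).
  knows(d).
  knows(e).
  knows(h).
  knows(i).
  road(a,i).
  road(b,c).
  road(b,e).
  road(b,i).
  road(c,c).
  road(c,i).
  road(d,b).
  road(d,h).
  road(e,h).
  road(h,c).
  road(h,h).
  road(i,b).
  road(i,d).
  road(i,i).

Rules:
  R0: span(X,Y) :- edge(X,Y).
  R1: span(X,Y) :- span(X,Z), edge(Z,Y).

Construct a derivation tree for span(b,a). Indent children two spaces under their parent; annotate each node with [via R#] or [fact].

span(b,a)  [via R1]
  span(b,h)  [via R0]
    edge(b,h)  [fact]
  edge(h,a)  [fact]

round 1: derive span(b,h) via R0 from edge(b,h)
round 1: derive span(c,c) via R0 from edge(c,c)
round 1: derive span(d,c) via R0 from edge(d,c)
round 1: derive span(d,i) via R0 from edge(d,i)
round 1: derive span(h,a) via R0 from edge(h,a)
round 1: derive span(i,c) via R0 from edge(i,c)
round 2: derive span(b,a) via R1 from span(b,h), edge(h,a)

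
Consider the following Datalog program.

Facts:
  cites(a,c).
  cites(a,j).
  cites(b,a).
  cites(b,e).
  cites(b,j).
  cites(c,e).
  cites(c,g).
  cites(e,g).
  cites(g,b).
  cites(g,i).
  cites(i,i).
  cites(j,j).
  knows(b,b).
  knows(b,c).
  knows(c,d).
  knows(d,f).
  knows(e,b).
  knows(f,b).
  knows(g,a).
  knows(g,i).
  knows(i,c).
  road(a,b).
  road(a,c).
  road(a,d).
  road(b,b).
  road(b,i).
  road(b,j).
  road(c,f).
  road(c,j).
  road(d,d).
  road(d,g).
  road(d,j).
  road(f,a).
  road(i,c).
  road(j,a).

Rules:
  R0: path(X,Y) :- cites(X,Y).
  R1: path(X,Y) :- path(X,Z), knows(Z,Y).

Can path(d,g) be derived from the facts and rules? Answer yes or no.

no

round 1: derive path(a,c) via R0 from cites(a,c)
round 1: derive path(a,j) via R0 from cites(a,j)
round 1: derive path(b,a) via R0 from cites(b,a)
round 1: derive path(b,e) via R0 from cites(b,e)
round 1: derive path(b,j) via R0 from cites(b,j)
round 1: derive path(c,e) via R0 from cites(c,e)
round 1: derive path(c,g) via R0 from cites(c,g)
round 1: derive path(e,g) via R0 from cites(e,g)
round 1: derive path(g,b) via R0 from cites(g,b)
round 1: derive path(g,i) via R0 from cites(g,i)
round 1: derive path(i,i) via R0 from cites(i,i)
round 1: derive path(j,j) via R0 from cites(j,j)
round 2: derive path(a,d) via R1 from path(a,c), knows(c,d)
round 2: derive path(b,b) via R1 from path(b,e), knows(e,b)
round 2: derive path(c,a) via R1 from path(c,g), knows(g,a)
round 2: derive path(c,b) via R1 from path(c,e), knows(e,b)
round 2: derive path(c,i) via R1 from path(c,g), knows(g,i)
round 2: derive path(e,a) via R1 from path(e,g), knows(g,a)
round 2: derive path(e,i) via R1 from path(e,g), knows(g,i)
round 2: derive path(g,c) via R1 from path(g,b), knows(b,c)
round 2: derive path(i,c) via R1 from path(i,i), knows(i,c)
round 3: derive path(a,f) via R1 from path(a,d), knows(d,f)
round 3: derive path(b,c) via R1 from path(b,b), knows(b,c)
round 3: derive path(c,c) via R1 from path(c,b), knows(b,c)
round 3: derive path(e,c) via R1 from path(e,i), knows(i,c)
round 3: derive path(g,d) via R1 from path(g,c), knows(c,d)
round 3: derive path(i,d) via R1 from path(i,c), knows(c,d)
round 4: derive path(a,b) via R1 from path(a,f), knows(f,b)
round 4: derive path(b,d) via R1 from path(b,c), knows(c,d)
round 4: derive path(c,d) via R1 from path(c,c), knows(c,d)
round 4: derive path(e,d) via R1 from path(e,c), knows(c,d)
round 4: derive path(g,f) via R1 from path(g,d), knows(d,f)
round 4: derive path(i,f) via R1 from path(i,d), knows(d,f)
round 5: derive path(b,f) via R1 from path(b,d), knows(d,f)
round 5: derive path(c,f) via R1 from path(c,d), knows(d,f)
round 5: derive path(e,f) via R1 from path(e,d), knows(d,f)
round 5: derive path(i,b) via R1 from path(i,f), knows(f,b)
round 6: derive path(e,b) via R1 from path(e,f), knows(f,b)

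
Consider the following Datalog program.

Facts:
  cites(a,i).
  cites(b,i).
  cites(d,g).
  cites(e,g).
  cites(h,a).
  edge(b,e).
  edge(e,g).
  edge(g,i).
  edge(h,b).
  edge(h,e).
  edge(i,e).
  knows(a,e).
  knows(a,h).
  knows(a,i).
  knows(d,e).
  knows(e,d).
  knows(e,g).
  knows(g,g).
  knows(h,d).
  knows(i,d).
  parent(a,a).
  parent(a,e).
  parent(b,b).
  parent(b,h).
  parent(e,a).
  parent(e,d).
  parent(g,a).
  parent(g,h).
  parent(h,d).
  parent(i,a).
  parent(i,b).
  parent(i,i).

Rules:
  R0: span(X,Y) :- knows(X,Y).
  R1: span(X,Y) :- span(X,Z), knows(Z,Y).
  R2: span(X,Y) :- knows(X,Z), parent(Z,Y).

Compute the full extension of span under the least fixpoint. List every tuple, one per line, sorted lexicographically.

span(a,a)
span(a,b)
span(a,d)
span(a,e)
span(a,g)
span(a,h)
span(a,i)
span(d,a)
span(d,d)
span(d,e)
span(d,g)
span(d,h)
span(d,i)
span(e,a)
span(e,d)
span(e,e)
span(e,g)
span(e,h)
span(e,i)
span(g,a)
span(g,d)
span(g,e)
span(g,g)
span(g,h)
span(g,i)
span(h,d)
span(h,e)
span(h,g)
span(i,d)
span(i,e)
span(i,g)

round 1: derive span(a,e) via R0 from knows(a,e)
round 1: derive span(a,h) via R0 from knows(a,h)
round 1: derive span(a,i) via R0 from knows(a,i)
round 1: derive span(d,e) via R0 from knows(d,e)
round 1: derive span(e,d) via R0 from knows(e,d)
round 1: derive span(e,g) via R0 from knows(e,g)
round 1: derive span(g,g) via R0 from knows(g,g)
round 1: derive span(h,d) via R0 from knows(h,d)
round 1: derive span(i,d) via R0 from knows(i,d)
round 1: derive span(a,a) via R2 from knows(a,e), parent(e,a)
round 1: derive span(a,b) via R2 from knows(a,i), parent(i,b)
round 1: derive span(a,d) via R2 from knows(a,e), parent(e,d)
round 1: derive span(d,a) via R2 from knows(d,e), parent(e,a)
round 1: derive span(d,d) via R2 from knows(d,e), parent(e,d)
round 1: derive span(e,a) via R2 from knows(e,g), parent(g,a)
round 1: derive span(e,h) via R2 from knows(e,g), parent(g,h)
round 1: derive span(g,a) via R2 from knows(g,g), parent(g,a)
round 1: derive span(g,h) via R2 from knows(g,g), parent(g,h)
round 2: derive span(a,g) via R1 from span(a,e), knows(e,g)
round 2: derive span(d,g) via R1 from span(d,e), knows(e,g)
round 2: derive span(d,h) via R1 from span(d,a), knows(a,h)
round 2: derive span(d,i) via R1 from span(d,a), knows(a,i)
round 2: derive span(e,e) via R1 from span(e,a), knows(a,e)
round 2: derive span(e,i) via R1 from span(e,a), knows(a,i)
round 2: derive span(g,d) via R1 from span(g,h), knows(h,d)
round 2: derive span(g,e) via R1 from span(g,a), knows(a,e)
round 2: derive span(g,i) via R1 from span(g,a), knows(a,i)
round 2: derive span(h,e) via R1 from span(h,d), knows(d,e)
round 2: derive span(i,e) via R1 from span(i,d), knows(d,e)
round 3: derive span(h,g) via R1 from span(h,e), knows(e,g)
round 3: derive span(i,g) via R1 from span(i,e), knows(e,g)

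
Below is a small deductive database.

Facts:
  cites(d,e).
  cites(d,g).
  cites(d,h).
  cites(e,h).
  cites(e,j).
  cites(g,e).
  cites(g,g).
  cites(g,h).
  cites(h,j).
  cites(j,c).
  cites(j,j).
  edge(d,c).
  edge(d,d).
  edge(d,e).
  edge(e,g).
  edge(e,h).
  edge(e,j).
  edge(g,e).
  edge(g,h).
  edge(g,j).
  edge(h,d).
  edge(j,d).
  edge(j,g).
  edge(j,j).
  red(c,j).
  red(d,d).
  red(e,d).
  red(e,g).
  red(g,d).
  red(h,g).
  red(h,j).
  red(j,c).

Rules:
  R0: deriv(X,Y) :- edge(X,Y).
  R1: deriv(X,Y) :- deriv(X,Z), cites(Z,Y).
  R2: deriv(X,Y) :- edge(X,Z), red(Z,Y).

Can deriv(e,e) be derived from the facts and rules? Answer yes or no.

yes

round 1: derive deriv(d,c) via R0 from edge(d,c)
round 1: derive deriv(d,d) via R0 from edge(d,d)
round 1: derive deriv(d,e) via R0 from edge(d,e)
round 1: derive deriv(e,g) via R0 from edge(e,g)
round 1: derive deriv(e,h) via R0 from edge(e,h)
round 1: derive deriv(e,j) via R0 from edge(e,j)
round 1: derive deriv(g,e) via R0 from edge(g,e)
round 1: derive deriv(g,h) via R0 from edge(g,h)
round 1: derive deriv(g,j) via R0 from edge(g,j)
round 1: derive deriv(h,d) via R0 from edge(h,d)
round 1: derive deriv(j,d) via R0 from edge(j,d)
round 1: derive deriv(j,g) via R0 from edge(j,g)
round 1: derive deriv(j,j) via R0 from edge(j,j)
round 1: derive deriv(d,g) via R2 from edge(d,e), red(e,g)
round 1: derive deriv(d,j) via R2 from edge(d,c), red(c,j)
round 1: derive deriv(e,c) via R2 from edge(e,j), red(j,c)
round 1: derive deriv(e,d) via R2 from edge(e,g), red(g,d)
round 1: derive deriv(g,c) via R2 from edge(g,j), red(j,c)
round 1: derive deriv(g,d) via R2 from edge(g,e), red(e,d)
round 1: derive deriv(g,g) via R2 from edge(g,e), red(e,g)
round 1: derive deriv(j,c) via R2 from edge(j,j), red(j,c)
round 2: derive deriv(d,h) via R1 from deriv(d,d), cites(d,h)
round 2: derive deriv(e,e) via R1 from deriv(e,d), cites(d,e)
round 2: derive deriv(h,e) via R1 from deriv(h,d), cites(d,e)
round 2: derive deriv(h,g) via R1 from deriv(h,d), cites(d,g)
round 2: derive deriv(h,h) via R1 from deriv(h,d), cites(d,h)
round 2: derive deriv(j,e) via R1 from deriv(j,d), cites(d,e)
round 2: derive deriv(j,h) via R1 from deriv(j,d), cites(d,h)
round 3: derive deriv(h,j) via R1 from deriv(h,e), cites(e,j)
round 4: derive deriv(h,c) via R1 from deriv(h,j), cites(j,c)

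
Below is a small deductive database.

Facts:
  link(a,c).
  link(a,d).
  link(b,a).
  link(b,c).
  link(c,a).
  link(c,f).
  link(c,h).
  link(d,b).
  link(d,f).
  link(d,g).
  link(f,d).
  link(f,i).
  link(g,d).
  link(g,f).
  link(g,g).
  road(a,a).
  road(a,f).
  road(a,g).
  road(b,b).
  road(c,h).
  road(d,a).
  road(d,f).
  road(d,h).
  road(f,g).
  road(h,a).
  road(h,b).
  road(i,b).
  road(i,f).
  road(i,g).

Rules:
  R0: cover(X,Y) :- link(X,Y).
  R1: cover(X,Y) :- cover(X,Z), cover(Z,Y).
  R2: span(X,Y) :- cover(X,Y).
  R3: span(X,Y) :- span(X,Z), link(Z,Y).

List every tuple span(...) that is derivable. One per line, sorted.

round 1: derive cover(a,c) via R0 from link(a,c)
round 1: derive cover(a,d) via R0 from link(a,d)
round 1: derive cover(b,a) via R0 from link(b,a)
round 1: derive cover(b,c) via R0 from link(b,c)
round 1: derive cover(c,a) via R0 from link(c,a)
round 1: derive cover(c,f) via R0 from link(c,f)
round 1: derive cover(c,h) via R0 from link(c,h)
round 1: derive cover(d,b) via R0 from link(d,b)
round 1: derive cover(d,f) via R0 from link(d,f)
round 1: derive cover(d,g) via R0 from link(d,g)
round 1: derive cover(f,d) via R0 from link(f,d)
round 1: derive cover(f,i) via R0 from link(f,i)
round 1: derive cover(g,d) via R0 from link(g,d)
round 1: derive cover(g,f) via R0 from link(g,f)
round 1: derive cover(g,g) via R0 from link(g,g)
round 2: derive cover(a,a) via R1 from cover(a,c), cover(c,a)
round 2: derive cover(a,b) via R1 from cover(a,d), cover(d,b)
round 2: derive cover(a,f) via R1 from cover(a,c), cover(c,f)
round 2: derive cover(a,g) via R1 from cover(a,d), cover(d,g)
round 2: derive cover(a,h) via R1 from cover(a,c), cover(c,h)
round 2: derive cover(b,d) via R1 from cover(b,a), cover(a,d)
round 2: derive cover(b,f) via R1 from cover(b,c), cover(c,f)
round 2: derive cover(b,h) via R1 from cover(b,c), cover(c,h)
round 2: derive cover(c,c) via R1 from cover(c,a), cover(a,c)
round 2: derive cover(c,d) via R1 from cover(c,a), cover(a,d)
round 2: derive cover(c,i) via R1 from cover(c,f), cover(f,i)
round 2: derive cover(d,a) via R1 from cover(d,b), cover(b,a)
round 2: derive cover(d,c) via R1 from cover(d,b), cover(b,c)
round 2: derive cover(d,d) via R1 from cover(d,f), cover(f,d)
round 2: derive cover(d,i) via R1 from cover(d,f), cover(f,i)
round 2: derive cover(f,b) via R1 from cover(f,d), cover(d,b)
round 2: derive cover(f,f) via R1 from cover(f,d), cover(d,f)
round 2: derive cover(f,g) via R1 from cover(f,d), cover(d,g)
round 2: derive cover(g,b) via R1 from cover(g,d), cover(d,b)
round 2: derive cover(g,i) via R1 from cover(g,f), cover(f,i)
round 2: derive span(a,c) via R2 from cover(a,c)
round 2: derive span(a,d) via R2 from cover(a,d)
round 2: derive span(b,a) via R2 from cover(b,a)
round 2: derive span(b,c) via R2 from cover(b,c)
round 2: derive span(c,a) via R2 from cover(c,a)
round 2: derive span(c,f) via R2 from cover(c,f)
round 2: derive span(c,h) via R2 from cover(c,h)
round 2: derive span(d,b) via R2 from cover(d,b)
round 2: derive span(d,f) via R2 from cover(d,f)
round 2: derive span(d,g) via R2 from cover(d,g)
round 2: derive span(f,d) via R2 from cover(f,d)
round 2: derive span(f,i) via R2 from cover(f,i)
round 2: derive span(g,d) via R2 from cover(g,d)
round 2: derive span(g,f) via R2 from cover(g,f)
round 2: derive span(g,g) via R2 from cover(g,g)
round 3: derive cover(a,i) via R1 from cover(a,c), cover(c,i)
round 3: derive cover(b,b) via R1 from cover(b,a), cover(a,b)
round 3: derive cover(b,g) via R1 from cover(b,a), cover(a,g)
round 3: derive cover(b,i) via R1 from cover(b,c), cover(c,i)
round 3: derive cover(c,b) via R1 from cover(c,a), cover(a,b)
round 3: derive cover(c,g) via R1 from cover(c,a), cover(a,g)
round 3: derive cover(d,h) via R1 from cover(d,a), cover(a,h)
round 3: derive cover(f,a) via R1 from cover(f,b), cover(b,a)
round 3: derive cover(f,c) via R1 from cover(f,b), cover(b,c)
round 3: derive cover(f,h) via R1 from cover(f,b), cover(b,h)
round 3: derive cover(g,a) via R1 from cover(g,b), cover(b,a)
round 3: derive cover(g,c) via R1 from cover(g,b), cover(b,c)
round 3: derive cover(g,h) via R1 from cover(g,b), cover(b,h)
round 3: derive span(a,a) via R2 from cover(a,a)
round 3: derive span(a,b) via R2 from cover(a,b)
round 3: derive span(a,f) via R2 from cover(a,f)
round 3: derive span(a,g) via R2 from cover(a,g)
round 3: derive span(a,h) via R2 from cover(a,h)
round 3: derive span(b,d) via R2 from cover(b,d)
round 3: derive span(b,f) via R2 from cover(b,f)
round 3: derive span(b,h) via R2 from cover(b,h)
round 3: derive span(c,c) via R2 from cover(c,c)
round 3: derive span(c,d) via R2 from cover(c,d)
round 3: derive span(c,i) via R2 from cover(c,i)
round 3: derive span(d,a) via R2 from cover(d,a)
round 3: derive span(d,c) via R2 from cover(d,c)
round 3: derive span(d,d) via R2 from cover(d,d)
round 3: derive span(d,i) via R2 from cover(d,i)
round 3: derive span(f,b) via R2 from cover(f,b)
round 3: derive span(f,f) via R2 from cover(f,f)
round 3: derive span(f,g) via R2 from cover(f,g)
round 3: derive span(g,b) via R2 from cover(g,b)
round 3: derive span(g,i) via R2 from cover(g,i)
round 4: derive span(a,i) via R2 from cover(a,i)
round 4: derive span(b,b) via R2 from cover(b,b)
round 4: derive span(b,g) via R2 from cover(b,g)
round 4: derive span(b,i) via R2 from cover(b,i)
round 4: derive span(c,b) via R2 from cover(c,b)
round 4: derive span(c,g) via R2 from cover(c,g)
round 4: derive span(d,h) via R2 from cover(d,h)
round 4: derive span(f,a) via R2 from cover(f,a)
round 4: derive span(f,c) via R2 from cover(f,c)
round 4: derive span(f,h) via R2 from cover(f,h)
round 4: derive span(g,a) via R2 from cover(g,a)
round 4: derive span(g,c) via R2 from cover(g,c)
round 4: derive span(g,h) via R2 from cover(g,h)

span(a,a)
span(a,b)
span(a,c)
span(a,d)
span(a,f)
span(a,g)
span(a,h)
span(a,i)
span(b,a)
span(b,b)
span(b,c)
span(b,d)
span(b,f)
span(b,g)
span(b,h)
span(b,i)
span(c,a)
span(c,b)
span(c,c)
span(c,d)
span(c,f)
span(c,g)
span(c,h)
span(c,i)
span(d,a)
span(d,b)
span(d,c)
span(d,d)
span(d,f)
span(d,g)
span(d,h)
span(d,i)
span(f,a)
span(f,b)
span(f,c)
span(f,d)
span(f,f)
span(f,g)
span(f,h)
span(f,i)
span(g,a)
span(g,b)
span(g,c)
span(g,d)
span(g,f)
span(g,g)
span(g,h)
span(g,i)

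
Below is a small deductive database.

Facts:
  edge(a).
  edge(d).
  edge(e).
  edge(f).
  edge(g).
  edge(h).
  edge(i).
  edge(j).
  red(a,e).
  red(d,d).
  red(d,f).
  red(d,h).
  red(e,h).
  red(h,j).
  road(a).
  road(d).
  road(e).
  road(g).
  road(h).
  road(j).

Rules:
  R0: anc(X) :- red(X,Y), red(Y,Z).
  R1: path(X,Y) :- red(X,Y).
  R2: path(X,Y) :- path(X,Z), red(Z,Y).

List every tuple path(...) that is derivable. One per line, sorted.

round 1: derive path(a,e) via R1 from red(a,e)
round 1: derive path(d,d) via R1 from red(d,d)
round 1: derive path(d,f) via R1 from red(d,f)
round 1: derive path(d,h) via R1 from red(d,h)
round 1: derive path(e,h) via R1 from red(e,h)
round 1: derive path(h,j) via R1 from red(h,j)
round 2: derive path(a,h) via R2 from path(a,e), red(e,h)
round 2: derive path(d,j) via R2 from path(d,h), red(h,j)
round 2: derive path(e,j) via R2 from path(e,h), red(h,j)
round 3: derive path(a,j) via R2 from path(a,h), red(h,j)

path(a,e)
path(a,h)
path(a,j)
path(d,d)
path(d,f)
path(d,h)
path(d,j)
path(e,h)
path(e,j)
path(h,j)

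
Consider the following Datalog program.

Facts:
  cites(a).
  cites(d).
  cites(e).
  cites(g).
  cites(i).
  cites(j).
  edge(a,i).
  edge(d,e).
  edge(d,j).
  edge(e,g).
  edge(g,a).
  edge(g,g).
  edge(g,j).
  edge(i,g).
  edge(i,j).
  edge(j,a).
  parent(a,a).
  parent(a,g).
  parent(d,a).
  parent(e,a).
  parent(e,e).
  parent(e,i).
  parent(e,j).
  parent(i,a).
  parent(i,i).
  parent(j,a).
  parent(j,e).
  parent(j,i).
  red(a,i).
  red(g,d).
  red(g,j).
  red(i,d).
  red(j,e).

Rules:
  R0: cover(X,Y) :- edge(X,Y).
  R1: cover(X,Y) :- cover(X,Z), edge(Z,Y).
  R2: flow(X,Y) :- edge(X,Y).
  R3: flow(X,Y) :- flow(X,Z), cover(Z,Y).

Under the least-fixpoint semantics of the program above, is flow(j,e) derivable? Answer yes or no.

round 1: derive cover(a,i) via R0 from edge(a,i)
round 1: derive cover(d,e) via R0 from edge(d,e)
round 1: derive cover(d,j) via R0 from edge(d,j)
round 1: derive cover(e,g) via R0 from edge(e,g)
round 1: derive cover(g,a) via R0 from edge(g,a)
round 1: derive cover(g,g) via R0 from edge(g,g)
round 1: derive cover(g,j) via R0 from edge(g,j)
round 1: derive cover(i,g) via R0 from edge(i,g)
round 1: derive cover(i,j) via R0 from edge(i,j)
round 1: derive cover(j,a) via R0 from edge(j,a)
round 1: derive flow(a,i) via R2 from edge(a,i)
round 1: derive flow(d,e) via R2 from edge(d,e)
round 1: derive flow(d,j) via R2 from edge(d,j)
round 1: derive flow(e,g) via R2 from edge(e,g)
round 1: derive flow(g,a) via R2 from edge(g,a)
round 1: derive flow(g,g) via R2 from edge(g,g)
round 1: derive flow(g,j) via R2 from edge(g,j)
round 1: derive flow(i,g) via R2 from edge(i,g)
round 1: derive flow(i,j) via R2 from edge(i,j)
round 1: derive flow(j,a) via R2 from edge(j,a)
round 2: derive cover(a,g) via R1 from cover(a,i), edge(i,g)
round 2: derive cover(a,j) via R1 from cover(a,i), edge(i,j)
round 2: derive cover(d,a) via R1 from cover(d,j), edge(j,a)
round 2: derive cover(d,g) via R1 from cover(d,e), edge(e,g)
round 2: derive cover(e,a) via R1 from cover(e,g), edge(g,a)
round 2: derive cover(e,j) via R1 from cover(e,g), edge(g,j)
round 2: derive cover(g,i) via R1 from cover(g,a), edge(a,i)
round 2: derive cover(i,a) via R1 from cover(i,g), edge(g,a)
round 2: derive cover(j,i) via R1 from cover(j,a), edge(a,i)
round 2: derive flow(a,g) via R3 from flow(a,i), cover(i,g)
round 2: derive flow(a,j) via R3 from flow(a,i), cover(i,j)
round 2: derive flow(d,a) via R3 from flow(d,j), cover(j,a)
round 2: derive flow(d,g) via R3 from flow(d,e), cover(e,g)
round 2: derive flow(e,a) via R3 from flow(e,g), cover(g,a)
round 2: derive flow(e,j) via R3 from flow(e,g), cover(g,j)
round 2: derive flow(g,i) via R3 from flow(g,a), cover(a,i)
round 2: derive flow(i,a) via R3 from flow(i,g), cover(g,a)
round 2: derive flow(j,i) via R3 from flow(j,a), cover(a,i)
round 3: derive cover(a,a) via R1 from cover(a,g), edge(g,a)
round 3: derive cover(d,i) via R1 from cover(d,a), edge(a,i)
round 3: derive cover(e,i) via R1 from cover(e,a), edge(a,i)
round 3: derive cover(i,i) via R1 from cover(i,a), edge(a,i)
round 3: derive cover(j,g) via R1 from cover(j,i), edge(i,g)
round 3: derive cover(j,j) via R1 from cover(j,i), edge(i,j)
round 3: derive flow(a,a) via R3 from flow(a,g), cover(g,a)
round 3: derive flow(d,i) via R3 from flow(d,a), cover(a,i)
round 3: derive flow(e,i) via R3 from flow(e,a), cover(a,i)
round 3: derive flow(i,i) via R3 from flow(i,a), cover(a,i)
round 3: derive flow(j,g) via R3 from flow(j,a), cover(a,g)
round 3: derive flow(j,j) via R3 from flow(j,a), cover(a,j)

no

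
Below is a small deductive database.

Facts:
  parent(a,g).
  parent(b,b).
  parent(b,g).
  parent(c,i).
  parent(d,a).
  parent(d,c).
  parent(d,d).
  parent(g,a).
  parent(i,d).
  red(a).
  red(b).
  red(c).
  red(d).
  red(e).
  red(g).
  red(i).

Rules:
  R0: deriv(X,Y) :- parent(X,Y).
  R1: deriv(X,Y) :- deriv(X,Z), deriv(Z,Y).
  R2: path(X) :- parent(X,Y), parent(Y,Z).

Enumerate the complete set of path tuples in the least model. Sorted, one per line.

round 1: derive path(a) via R2 from parent(a,g), parent(g,a)
round 1: derive path(b) via R2 from parent(b,b), parent(b,b)
round 1: derive path(c) via R2 from parent(c,i), parent(i,d)
round 1: derive path(d) via R2 from parent(d,a), parent(a,g)
round 1: derive path(g) via R2 from parent(g,a), parent(a,g)
round 1: derive path(i) via R2 from parent(i,d), parent(d,a)

path(a)
path(b)
path(c)
path(d)
path(g)
path(i)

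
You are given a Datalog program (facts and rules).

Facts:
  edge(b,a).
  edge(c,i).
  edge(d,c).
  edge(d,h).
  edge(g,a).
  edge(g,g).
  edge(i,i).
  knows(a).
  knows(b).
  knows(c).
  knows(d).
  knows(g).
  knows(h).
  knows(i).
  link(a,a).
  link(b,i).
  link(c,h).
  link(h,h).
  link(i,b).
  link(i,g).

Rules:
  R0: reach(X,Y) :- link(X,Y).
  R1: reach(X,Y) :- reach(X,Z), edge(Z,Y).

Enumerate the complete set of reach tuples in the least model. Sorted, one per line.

round 1: derive reach(a,a) via R0 from link(a,a)
round 1: derive reach(b,i) via R0 from link(b,i)
round 1: derive reach(c,h) via R0 from link(c,h)
round 1: derive reach(h,h) via R0 from link(h,h)
round 1: derive reach(i,b) via R0 from link(i,b)
round 1: derive reach(i,g) via R0 from link(i,g)
round 2: derive reach(i,a) via R1 from reach(i,b), edge(b,a)

reach(a,a)
reach(b,i)
reach(c,h)
reach(h,h)
reach(i,a)
reach(i,b)
reach(i,g)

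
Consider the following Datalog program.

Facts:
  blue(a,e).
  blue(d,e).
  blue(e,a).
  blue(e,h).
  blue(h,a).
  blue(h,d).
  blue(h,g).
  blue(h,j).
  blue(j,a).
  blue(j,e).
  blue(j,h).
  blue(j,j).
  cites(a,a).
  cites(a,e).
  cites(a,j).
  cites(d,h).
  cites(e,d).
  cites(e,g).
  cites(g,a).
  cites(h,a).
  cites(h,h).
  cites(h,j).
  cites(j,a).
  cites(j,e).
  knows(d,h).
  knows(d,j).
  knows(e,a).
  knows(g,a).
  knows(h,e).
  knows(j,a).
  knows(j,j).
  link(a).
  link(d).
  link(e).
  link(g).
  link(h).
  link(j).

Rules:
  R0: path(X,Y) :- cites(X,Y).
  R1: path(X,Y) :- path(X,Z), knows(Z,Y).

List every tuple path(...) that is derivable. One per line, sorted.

round 1: derive path(a,a) via R0 from cites(a,a)
round 1: derive path(a,e) via R0 from cites(a,e)
round 1: derive path(a,j) via R0 from cites(a,j)
round 1: derive path(d,h) via R0 from cites(d,h)
round 1: derive path(e,d) via R0 from cites(e,d)
round 1: derive path(e,g) via R0 from cites(e,g)
round 1: derive path(g,a) via R0 from cites(g,a)
round 1: derive path(h,a) via R0 from cites(h,a)
round 1: derive path(h,h) via R0 from cites(h,h)
round 1: derive path(h,j) via R0 from cites(h,j)
round 1: derive path(j,a) via R0 from cites(j,a)
round 1: derive path(j,e) via R0 from cites(j,e)
round 2: derive path(d,e) via R1 from path(d,h), knows(h,e)
round 2: derive path(e,a) via R1 from path(e,g), knows(g,a)
round 2: derive path(e,h) via R1 from path(e,d), knows(d,h)
round 2: derive path(e,j) via R1 from path(e,d), knows(d,j)
round 2: derive path(h,e) via R1 from path(h,h), knows(h,e)
round 3: derive path(d,a) via R1 from path(d,e), knows(e,a)
round 3: derive path(e,e) via R1 from path(e,h), knows(h,e)

path(a,a)
path(a,e)
path(a,j)
path(d,a)
path(d,e)
path(d,h)
path(e,a)
path(e,d)
path(e,e)
path(e,g)
path(e,h)
path(e,j)
path(g,a)
path(h,a)
path(h,e)
path(h,h)
path(h,j)
path(j,a)
path(j,e)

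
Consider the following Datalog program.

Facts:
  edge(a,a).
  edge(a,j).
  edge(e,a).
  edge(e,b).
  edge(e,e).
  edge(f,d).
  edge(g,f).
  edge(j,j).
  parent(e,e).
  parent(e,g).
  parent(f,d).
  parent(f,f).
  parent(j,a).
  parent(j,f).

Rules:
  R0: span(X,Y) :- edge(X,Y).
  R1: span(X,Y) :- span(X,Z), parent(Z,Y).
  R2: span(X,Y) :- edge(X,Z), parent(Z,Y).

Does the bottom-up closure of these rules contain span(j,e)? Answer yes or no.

no

round 1: derive span(a,a) via R0 from edge(a,a)
round 1: derive span(a,j) via R0 from edge(a,j)
round 1: derive span(e,a) via R0 from edge(e,a)
round 1: derive span(e,b) via R0 from edge(e,b)
round 1: derive span(e,e) via R0 from edge(e,e)
round 1: derive span(f,d) via R0 from edge(f,d)
round 1: derive span(g,f) via R0 from edge(g,f)
round 1: derive span(j,j) via R0 from edge(j,j)
round 1: derive span(a,f) via R2 from edge(a,j), parent(j,f)
round 1: derive span(e,g) via R2 from edge(e,e), parent(e,g)
round 1: derive span(g,d) via R2 from edge(g,f), parent(f,d)
round 1: derive span(j,a) via R2 from edge(j,j), parent(j,a)
round 1: derive span(j,f) via R2 from edge(j,j), parent(j,f)
round 2: derive span(a,d) via R1 from span(a,f), parent(f,d)
round 2: derive span(j,d) via R1 from span(j,f), parent(f,d)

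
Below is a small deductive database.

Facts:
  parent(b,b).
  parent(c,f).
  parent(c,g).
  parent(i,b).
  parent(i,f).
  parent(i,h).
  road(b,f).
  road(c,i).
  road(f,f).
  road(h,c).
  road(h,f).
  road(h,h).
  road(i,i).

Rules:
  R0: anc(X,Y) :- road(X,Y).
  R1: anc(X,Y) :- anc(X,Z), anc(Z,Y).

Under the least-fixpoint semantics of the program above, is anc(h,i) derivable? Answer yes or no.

round 1: derive anc(b,f) via R0 from road(b,f)
round 1: derive anc(c,i) via R0 from road(c,i)
round 1: derive anc(f,f) via R0 from road(f,f)
round 1: derive anc(h,c) via R0 from road(h,c)
round 1: derive anc(h,f) via R0 from road(h,f)
round 1: derive anc(h,h) via R0 from road(h,h)
round 1: derive anc(i,i) via R0 from road(i,i)
round 2: derive anc(h,i) via R1 from anc(h,c), anc(c,i)

yes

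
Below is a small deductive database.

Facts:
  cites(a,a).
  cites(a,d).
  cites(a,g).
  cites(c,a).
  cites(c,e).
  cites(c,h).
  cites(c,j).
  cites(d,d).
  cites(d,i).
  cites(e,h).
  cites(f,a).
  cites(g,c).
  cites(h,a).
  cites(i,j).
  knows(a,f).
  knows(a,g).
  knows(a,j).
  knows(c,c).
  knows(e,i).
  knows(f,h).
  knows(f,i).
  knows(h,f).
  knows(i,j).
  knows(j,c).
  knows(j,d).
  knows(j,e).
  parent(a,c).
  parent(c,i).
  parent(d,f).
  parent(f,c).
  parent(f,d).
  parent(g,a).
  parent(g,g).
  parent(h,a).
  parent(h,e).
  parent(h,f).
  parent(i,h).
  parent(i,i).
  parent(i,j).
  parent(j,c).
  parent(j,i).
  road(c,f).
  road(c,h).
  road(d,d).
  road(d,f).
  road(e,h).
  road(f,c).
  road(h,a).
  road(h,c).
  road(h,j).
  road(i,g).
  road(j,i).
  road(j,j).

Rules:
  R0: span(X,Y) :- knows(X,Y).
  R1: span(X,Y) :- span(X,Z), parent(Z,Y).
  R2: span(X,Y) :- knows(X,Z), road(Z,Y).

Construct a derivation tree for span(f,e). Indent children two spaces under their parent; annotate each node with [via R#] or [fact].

span(f,e)  [via R1]
  span(f,h)  [via R0]
    knows(f,h)  [fact]
  parent(h,e)  [fact]

round 1: derive span(a,f) via R0 from knows(a,f)
round 1: derive span(a,g) via R0 from knows(a,g)
round 1: derive span(a,j) via R0 from knows(a,j)
round 1: derive span(c,c) via R0 from knows(c,c)
round 1: derive span(e,i) via R0 from knows(e,i)
round 1: derive span(f,h) via R0 from knows(f,h)
round 1: derive span(f,i) via R0 from knows(f,i)
round 1: derive span(h,f) via R0 from knows(h,f)
round 1: derive span(i,j) via R0 from knows(i,j)
round 1: derive span(j,c) via R0 from knows(j,c)
round 1: derive span(j,d) via R0 from knows(j,d)
round 1: derive span(j,e) via R0 from knows(j,e)
round 1: derive span(a,c) via R2 from knows(a,f), road(f,c)
round 1: derive span(a,i) via R2 from knows(a,j), road(j,i)
round 1: derive span(c,f) via R2 from knows(c,c), road(c,f)
round 1: derive span(c,h) via R2 from knows(c,c), road(c,h)
round 1: derive span(e,g) via R2 from knows(e,i), road(i,g)
round 1: derive span(f,a) via R2 from knows(f,h), road(h,a)
round 1: derive span(f,c) via R2 from knows(f,h), road(h,c)
round 1: derive span(f,g) via R2 from knows(f,i), road(i,g)
round 1: derive span(f,j) via R2 from knows(f,h), road(h,j)
round 1: derive span(h,c) via R2 from knows(h,f), road(f,c)
round 1: derive span(i,i) via R2 from knows(i,j), road(j,i)
round 1: derive span(j,f) via R2 from knows(j,c), road(c,f)
round 1: derive span(j,h) via R2 from knows(j,c), road(c,h)
round 2: derive span(a,a) via R1 from span(a,g), parent(g,a)
round 2: derive span(a,d) via R1 from span(a,f), parent(f,d)
round 2: derive span(a,h) via R1 from span(a,i), parent(i,h)
round 2: derive span(c,a) via R1 from span(c,h), parent(h,a)
round 2: derive span(c,d) via R1 from span(c,f), parent(f,d)
round 2: derive span(c,e) via R1 from span(c,h), parent(h,e)
round 2: derive span(c,i) via R1 from span(c,c), parent(c,i)
round 2: derive span(e,a) via R1 from span(e,g), parent(g,a)
round 2: derive span(e,h) via R1 from span(e,i), parent(i,h)
round 2: derive span(e,j) via R1 from span(e,i), parent(i,j)
round 2: derive span(f,e) via R1 from span(f,h), parent(h,e)
round 2: derive span(f,f) via R1 from span(f,h), parent(h,f)
round 2: derive span(h,d) via R1 from span(h,f), parent(f,d)
round 2: derive span(h,i) via R1 from span(h,c), parent(c,i)
round 2: derive span(i,c) via R1 from span(i,j), parent(j,c)
round 2: derive span(i,h) via R1 from span(i,i), parent(i,h)
round 2: derive span(j,a) via R1 from span(j,h), parent(h,a)
round 2: derive span(j,i) via R1 from span(j,c), parent(c,i)
round 3: derive span(a,e) via R1 from span(a,h), parent(h,e)
round 3: derive span(c,j) via R1 from span(c,i), parent(i,j)
round 3: derive span(e,c) via R1 from span(e,a), parent(a,c)
round 3: derive span(e,e) via R1 from span(e,h), parent(h,e)
round 3: derive span(e,f) via R1 from span(e,h), parent(h,f)
round 3: derive span(f,d) via R1 from span(f,f), parent(f,d)
round 3: derive span(h,h) via R1 from span(h,i), parent(i,h)
round 3: derive span(h,j) via R1 from span(h,i), parent(i,j)
round 3: derive span(i,a) via R1 from span(i,h), parent(h,a)
round 3: derive span(i,e) via R1 from span(i,h), parent(h,e)
round 3: derive span(i,f) via R1 from span(i,h), parent(h,f)
round 3: derive span(j,j) via R1 from span(j,i), parent(i,j)
round 4: derive span(e,d) via R1 from span(e,f), parent(f,d)
round 4: derive span(h,a) via R1 from span(h,h), parent(h,a)
round 4: derive span(h,e) via R1 from span(h,h), parent(h,e)
round 4: derive span(i,d) via R1 from span(i,f), parent(f,d)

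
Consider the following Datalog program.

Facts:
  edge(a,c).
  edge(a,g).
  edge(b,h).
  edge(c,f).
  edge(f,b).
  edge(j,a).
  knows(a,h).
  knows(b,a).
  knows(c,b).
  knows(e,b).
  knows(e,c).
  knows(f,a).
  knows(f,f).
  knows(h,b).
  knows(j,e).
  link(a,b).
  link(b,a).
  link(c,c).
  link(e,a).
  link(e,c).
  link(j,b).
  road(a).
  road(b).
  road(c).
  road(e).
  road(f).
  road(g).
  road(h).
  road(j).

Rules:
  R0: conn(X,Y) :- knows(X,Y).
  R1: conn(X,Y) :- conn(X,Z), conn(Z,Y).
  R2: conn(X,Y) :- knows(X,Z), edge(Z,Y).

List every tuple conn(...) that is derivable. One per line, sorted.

conn(a,a)
conn(a,b)
conn(a,c)
conn(a,g)
conn(a,h)
conn(b,a)
conn(b,b)
conn(b,c)
conn(b,g)
conn(b,h)
conn(c,a)
conn(c,b)
conn(c,c)
conn(c,g)
conn(c,h)
conn(e,a)
conn(e,b)
conn(e,c)
conn(e,f)
conn(e,g)
conn(e,h)
conn(f,a)
conn(f,b)
conn(f,c)
conn(f,f)
conn(f,g)
conn(f,h)
conn(h,a)
conn(h,b)
conn(h,c)
conn(h,g)
conn(h,h)
conn(j,a)
conn(j,b)
conn(j,c)
conn(j,e)
conn(j,f)
conn(j,g)
conn(j,h)

round 1: derive conn(a,h) via R0 from knows(a,h)
round 1: derive conn(b,a) via R0 from knows(b,a)
round 1: derive conn(c,b) via R0 from knows(c,b)
round 1: derive conn(e,b) via R0 from knows(e,b)
round 1: derive conn(e,c) via R0 from knows(e,c)
round 1: derive conn(f,a) via R0 from knows(f,a)
round 1: derive conn(f,f) via R0 from knows(f,f)
round 1: derive conn(h,b) via R0 from knows(h,b)
round 1: derive conn(j,e) via R0 from knows(j,e)
round 1: derive conn(b,c) via R2 from knows(b,a), edge(a,c)
round 1: derive conn(b,g) via R2 from knows(b,a), edge(a,g)
round 1: derive conn(c,h) via R2 from knows(c,b), edge(b,h)
round 1: derive conn(e,f) via R2 from knows(e,c), edge(c,f)
round 1: derive conn(e,h) via R2 from knows(e,b), edge(b,h)
round 1: derive conn(f,b) via R2 from knows(f,f), edge(f,b)
round 1: derive conn(f,c) via R2 from knows(f,a), edge(a,c)
round 1: derive conn(f,g) via R2 from knows(f,a), edge(a,g)
round 1: derive conn(h,h) via R2 from knows(h,b), edge(b,h)
round 2: derive conn(a,b) via R1 from conn(a,h), conn(h,b)
round 2: derive conn(b,b) via R1 from conn(b,c), conn(c,b)
round 2: derive conn(b,h) via R1 from conn(b,a), conn(a,h)
round 2: derive conn(c,a) via R1 from conn(c,b), conn(b,a)
round 2: derive conn(c,c) via R1 from conn(c,b), conn(b,c)
round 2: derive conn(c,g) via R1 from conn(c,b), conn(b,g)
round 2: derive conn(e,a) via R1 from conn(e,b), conn(b,a)
round 2: derive conn(e,g) via R1 from conn(e,b), conn(b,g)
round 2: derive conn(f,h) via R1 from conn(f,a), conn(a,h)
round 2: derive conn(h,a) via R1 from conn(h,b), conn(b,a)
round 2: derive conn(h,c) via R1 from conn(h,b), conn(b,c)
round 2: derive conn(h,g) via R1 from conn(h,b), conn(b,g)
round 2: derive conn(j,b) via R1 from conn(j,e), conn(e,b)
round 2: derive conn(j,c) via R1 from conn(j,e), conn(e,c)
round 2: derive conn(j,f) via R1 from conn(j,e), conn(e,f)
round 2: derive conn(j,h) via R1 from conn(j,e), conn(e,h)
round 3: derive conn(a,a) via R1 from conn(a,b), conn(b,a)
round 3: derive conn(a,c) via R1 from conn(a,b), conn(b,c)
round 3: derive conn(a,g) via R1 from conn(a,b), conn(b,g)
round 3: derive conn(j,a) via R1 from conn(j,b), conn(b,a)
round 3: derive conn(j,g) via R1 from conn(j,b), conn(b,g)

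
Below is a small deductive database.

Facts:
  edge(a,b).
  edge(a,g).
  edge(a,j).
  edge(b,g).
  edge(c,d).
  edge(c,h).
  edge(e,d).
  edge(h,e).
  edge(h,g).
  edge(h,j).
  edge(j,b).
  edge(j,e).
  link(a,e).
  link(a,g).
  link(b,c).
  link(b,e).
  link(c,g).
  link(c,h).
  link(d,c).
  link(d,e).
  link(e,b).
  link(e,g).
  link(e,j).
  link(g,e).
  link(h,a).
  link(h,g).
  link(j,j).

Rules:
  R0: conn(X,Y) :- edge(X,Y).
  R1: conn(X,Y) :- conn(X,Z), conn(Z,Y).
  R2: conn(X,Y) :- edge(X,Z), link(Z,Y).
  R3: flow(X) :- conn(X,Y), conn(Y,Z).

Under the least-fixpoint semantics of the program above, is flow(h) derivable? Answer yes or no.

yes

round 1: derive conn(a,b) via R0 from edge(a,b)
round 1: derive conn(a,g) via R0 from edge(a,g)
round 1: derive conn(a,j) via R0 from edge(a,j)
round 1: derive conn(b,g) via R0 from edge(b,g)
round 1: derive conn(c,d) via R0 from edge(c,d)
round 1: derive conn(c,h) via R0 from edge(c,h)
round 1: derive conn(e,d) via R0 from edge(e,d)
round 1: derive conn(h,e) via R0 from edge(h,e)
round 1: derive conn(h,g) via R0 from edge(h,g)
round 1: derive conn(h,j) via R0 from edge(h,j)
round 1: derive conn(j,b) via R0 from edge(j,b)
round 1: derive conn(j,e) via R0 from edge(j,e)
round 1: derive conn(a,c) via R2 from edge(a,b), link(b,c)
round 1: derive conn(a,e) via R2 from edge(a,b), link(b,e)
round 1: derive conn(b,e) via R2 from edge(b,g), link(g,e)
round 1: derive conn(c,a) via R2 from edge(c,h), link(h,a)
round 1: derive conn(c,c) via R2 from edge(c,d), link(d,c)
round 1: derive conn(c,e) via R2 from edge(c,d), link(d,e)
round 1: derive conn(c,g) via R2 from edge(c,h), link(h,g)
round 1: derive conn(e,c) via R2 from edge(e,d), link(d,c)
round 1: derive conn(e,e) via R2 from edge(e,d), link(d,e)
round 1: derive conn(h,b) via R2 from edge(h,e), link(e,b)
round 1: derive conn(j,c) via R2 from edge(j,b), link(b,c)
round 1: derive conn(j,g) via R2 from edge(j,e), link(e,g)
round 1: derive conn(j,j) via R2 from edge(j,e), link(e,j)
round 2: derive conn(a,a) via R1 from conn(a,c), conn(c,a)
round 2: derive conn(a,d) via R1 from conn(a,c), conn(c,d)
round 2: derive conn(a,h) via R1 from conn(a,c), conn(c,h)
round 2: derive conn(b,c) via R1 from conn(b,e), conn(e,c)
round 2: derive conn(b,d) via R1 from conn(b,e), conn(e,d)
round 2: derive conn(c,b) via R1 from conn(c,a), conn(a,b)
round 2: derive conn(c,j) via R1 from conn(c,a), conn(a,j)
round 2: derive conn(e,a) via R1 from conn(e,c), conn(c,a)
round 2: derive conn(e,g) via R1 from conn(e,c), conn(c,g)
round 2: derive conn(e,h) via R1 from conn(e,c), conn(c,h)
round 2: derive conn(h,c) via R1 from conn(h,e), conn(e,c)
round 2: derive conn(h,d) via R1 from conn(h,e), conn(e,d)
round 2: derive conn(j,a) via R1 from conn(j,c), conn(c,a)
round 2: derive conn(j,d) via R1 from conn(j,c), conn(c,d)
round 2: derive conn(j,h) via R1 from conn(j,c), conn(c,h)
round 2: derive flow(a) via R3 from conn(a,b), conn(b,e)
round 2: derive flow(b) via R3 from conn(b,e), conn(e,c)
round 2: derive flow(c) via R3 from conn(c,a), conn(a,b)
round 2: derive flow(e) via R3 from conn(e,c), conn(c,a)
round 2: derive flow(h) via R3 from conn(h,b), conn(b,e)
round 2: derive flow(j) via R3 from conn(j,b), conn(b,e)
round 3: derive conn(b,a) via R1 from conn(b,c), conn(c,a)
round 3: derive conn(b,b) via R1 from conn(b,c), conn(c,b)
round 3: derive conn(b,h) via R1 from conn(b,c), conn(c,h)
round 3: derive conn(b,j) via R1 from conn(b,c), conn(c,j)
round 3: derive conn(e,b) via R1 from conn(e,a), conn(a,b)
round 3: derive conn(e,j) via R1 from conn(e,a), conn(a,j)
round 3: derive conn(h,a) via R1 from conn(h,c), conn(c,a)
round 3: derive conn(h,h) via R1 from conn(h,c), conn(c,h)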